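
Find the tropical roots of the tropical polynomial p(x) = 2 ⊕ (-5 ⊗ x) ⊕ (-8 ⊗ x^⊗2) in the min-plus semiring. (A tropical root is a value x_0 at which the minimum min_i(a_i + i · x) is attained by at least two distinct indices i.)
Roots: {3, 7}

Each tropical root is a break point of the lower envelope of the lines y = a_i + i · x (there are 3 lines, with slopes 0, 1, ..., 2). Only the lines that attain the minimum somewhere contribute to roots; other lines are dominated. Here the surviving (envelope) indices are i = 2, i = 1, i = 0.
Intersections between consecutive envelope lines give the roots: for adjacent envelope indices i < j the intersection is x = (a_i − a_j) / (j − i). Reading off the sorted break points: {3, 7}.
Verification: at each break x_0, at least two indices attain the minimum of min_i(a_i + i · x_0).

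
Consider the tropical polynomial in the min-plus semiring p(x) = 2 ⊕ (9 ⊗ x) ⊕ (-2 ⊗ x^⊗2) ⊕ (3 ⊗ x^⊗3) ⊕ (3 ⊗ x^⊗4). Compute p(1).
p(1) = 0

A tropical monomial a ⊗ x^⊗i evaluates to a + i · x. Evaluating each term at x = 1:
  Term 0 contributes 2 + 0 · 1 = 2
  Term 1 contributes 9 + 1 · 1 = 10
  Term 2 contributes -2 + 2 · 1 = 0
  Term 3 contributes 3 + 3 · 1 = 6
  Term 4 contributes 3 + 4 · 1 = 7
p(1) = ⊕ of these = min[2, 10, 0, 6, 7] = 0.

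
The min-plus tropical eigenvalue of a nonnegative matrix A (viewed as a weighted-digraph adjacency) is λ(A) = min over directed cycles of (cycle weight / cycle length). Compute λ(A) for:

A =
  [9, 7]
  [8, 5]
λ(A) = 5

Enumerate directed cycles and compute their means (weight / length). Sample:
  cycle 0 → 0: weight = 9, length = 1, mean = 9/1 ≈ 9.000
  cycle 1 → 1: weight = 5, length = 1, mean = 5/1 ≈ 5.000
  cycle 0 → 1 → 0: weight = 15, length = 2, mean = 15/2 ≈ 7.500
  cycle 1 → 0 → 1: weight = 15, length = 2, mean = 15/2 ≈ 7.500
Minimum mean = 5.000, attained e.g. along the cycle 1 → 1 with weight 5 and length 1. So λ(A) = 5/1 = 5.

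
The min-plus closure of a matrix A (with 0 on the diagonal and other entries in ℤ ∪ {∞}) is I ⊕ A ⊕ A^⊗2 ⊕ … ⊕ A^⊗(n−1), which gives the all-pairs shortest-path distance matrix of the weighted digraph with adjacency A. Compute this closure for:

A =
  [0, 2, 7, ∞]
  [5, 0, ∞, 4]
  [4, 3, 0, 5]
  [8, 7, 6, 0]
Closure =
  [0, 2, 7, 6]
  [5, 0, 10, 4]
  [4, 3, 0, 5]
  [8, 7, 6, 0]

This is the Floyd-Warshall all-pairs shortest-path computation. For each intermediate vertex k = 0, 1, …, 3, update dist[i][j] ← min(dist[i][j], dist[i][k] + dist[k][j]). The final matrix gives, for each (i, j), the minimum total weight of any directed path from i to j (possibly empty when i = j).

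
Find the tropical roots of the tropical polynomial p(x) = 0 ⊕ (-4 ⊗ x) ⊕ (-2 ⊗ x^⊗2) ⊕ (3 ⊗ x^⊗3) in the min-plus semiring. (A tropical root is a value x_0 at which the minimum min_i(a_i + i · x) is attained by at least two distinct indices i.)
Roots: {-5, -2, 4}

Each tropical root is a break point of the lower envelope of the lines y = a_i + i · x (there are 4 lines, with slopes 0, 1, ..., 3). Only the lines that attain the minimum somewhere contribute to roots; other lines are dominated. Here the surviving (envelope) indices are i = 3, i = 2, i = 1, i = 0.
Intersections between consecutive envelope lines give the roots: for adjacent envelope indices i < j the intersection is x = (a_i − a_j) / (j − i). Reading off the sorted break points: {-5, -2, 4}.
Verification: at each break x_0, at least two indices attain the minimum of min_i(a_i + i · x_0).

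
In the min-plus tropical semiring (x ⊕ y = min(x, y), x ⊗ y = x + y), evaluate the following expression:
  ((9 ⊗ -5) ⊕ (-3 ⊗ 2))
((9 ⊗ -5) ⊕ (-3 ⊗ 2)) = -1

Expand innermost to outermost. Recall ⊕ takes the minimum of its arguments and ⊗ takes their sum. Working out the expression ((9 ⊗ -5) ⊕ (-3 ⊗ 2)) gives -1.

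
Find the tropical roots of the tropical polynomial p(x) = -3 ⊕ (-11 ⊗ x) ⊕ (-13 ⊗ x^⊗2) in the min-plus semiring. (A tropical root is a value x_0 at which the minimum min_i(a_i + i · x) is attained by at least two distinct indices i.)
Roots: {2, 8}

Each tropical root is a break point of the lower envelope of the lines y = a_i + i · x (there are 3 lines, with slopes 0, 1, ..., 2). Only the lines that attain the minimum somewhere contribute to roots; other lines are dominated. Here the surviving (envelope) indices are i = 2, i = 1, i = 0.
Intersections between consecutive envelope lines give the roots: for adjacent envelope indices i < j the intersection is x = (a_i − a_j) / (j − i). Reading off the sorted break points: {2, 8}.
Verification: at each break x_0, at least two indices attain the minimum of min_i(a_i + i · x_0).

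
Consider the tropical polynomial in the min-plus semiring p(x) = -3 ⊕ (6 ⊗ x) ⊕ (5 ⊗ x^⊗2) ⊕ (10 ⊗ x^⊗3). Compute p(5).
p(5) = -3

A tropical monomial a ⊗ x^⊗i evaluates to a + i · x. Evaluating each term at x = 5:
  Term 0 contributes -3 + 0 · 5 = -3
  Term 1 contributes 6 + 1 · 5 = 11
  Term 2 contributes 5 + 2 · 5 = 15
  Term 3 contributes 10 + 3 · 5 = 25
p(5) = ⊕ of these = min[-3, 11, 15, 25] = -3.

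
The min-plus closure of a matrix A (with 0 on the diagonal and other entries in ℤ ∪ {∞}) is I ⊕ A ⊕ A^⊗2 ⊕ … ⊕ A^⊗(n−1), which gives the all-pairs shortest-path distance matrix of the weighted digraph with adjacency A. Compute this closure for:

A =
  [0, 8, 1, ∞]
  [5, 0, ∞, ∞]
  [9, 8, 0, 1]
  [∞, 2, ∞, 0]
Closure =
  [0, 4, 1, 2]
  [5, 0, 6, 7]
  [8, 3, 0, 1]
  [7, 2, 8, 0]

This is the Floyd-Warshall all-pairs shortest-path computation. For each intermediate vertex k = 0, 1, …, 3, update dist[i][j] ← min(dist[i][j], dist[i][k] + dist[k][j]). The final matrix gives, for each (i, j), the minimum total weight of any directed path from i to j (possibly empty when i = j).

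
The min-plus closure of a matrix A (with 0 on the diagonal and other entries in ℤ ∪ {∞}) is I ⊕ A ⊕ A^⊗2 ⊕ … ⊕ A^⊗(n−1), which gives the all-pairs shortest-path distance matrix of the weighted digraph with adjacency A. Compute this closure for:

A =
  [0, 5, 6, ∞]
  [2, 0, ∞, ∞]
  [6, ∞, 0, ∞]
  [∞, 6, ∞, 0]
Closure =
  [0, 5, 6, ∞]
  [2, 0, 8, ∞]
  [6, 11, 0, ∞]
  [8, 6, 14, 0]

This is the Floyd-Warshall all-pairs shortest-path computation. For each intermediate vertex k = 0, 1, …, 3, update dist[i][j] ← min(dist[i][j], dist[i][k] + dist[k][j]). The final matrix gives, for each (i, j), the minimum total weight of any directed path from i to j (possibly empty when i = j).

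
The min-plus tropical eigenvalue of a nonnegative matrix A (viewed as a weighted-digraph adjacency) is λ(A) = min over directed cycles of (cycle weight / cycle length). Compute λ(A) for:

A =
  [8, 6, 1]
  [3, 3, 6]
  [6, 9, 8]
λ(A) = 3

Enumerate directed cycles and compute their means (weight / length). Sample:
  cycle 0 → 0: weight = 8, length = 1, mean = 8/1 ≈ 8.000
  cycle 1 → 1: weight = 3, length = 1, mean = 3/1 ≈ 3.000
  cycle 2 → 2: weight = 8, length = 1, mean = 8/1 ≈ 8.000
  cycle 0 → 1 → 0: weight = 9, length = 2, mean = 9/2 ≈ 4.500
  cycle 0 → 2 → 0: weight = 7, length = 2, mean = 7/2 ≈ 3.500
  cycle 1 → 0 → 1: weight = 9, length = 2, mean = 9/2 ≈ 4.500
Minimum mean = 3.000, attained e.g. along the cycle 1 → 1 with weight 3 and length 1. So λ(A) = 3/1 = 3.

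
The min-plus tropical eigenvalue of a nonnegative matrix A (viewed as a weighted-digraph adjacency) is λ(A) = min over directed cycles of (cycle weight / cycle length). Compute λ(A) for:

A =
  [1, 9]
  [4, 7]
λ(A) = 1

Enumerate directed cycles and compute their means (weight / length). Sample:
  cycle 0 → 0: weight = 1, length = 1, mean = 1/1 ≈ 1.000
  cycle 1 → 1: weight = 7, length = 1, mean = 7/1 ≈ 7.000
  cycle 0 → 1 → 0: weight = 13, length = 2, mean = 13/2 ≈ 6.500
  cycle 1 → 0 → 1: weight = 13, length = 2, mean = 13/2 ≈ 6.500
Minimum mean = 1.000, attained e.g. along the cycle 0 → 0 with weight 1 and length 1. So λ(A) = 1/1 = 1.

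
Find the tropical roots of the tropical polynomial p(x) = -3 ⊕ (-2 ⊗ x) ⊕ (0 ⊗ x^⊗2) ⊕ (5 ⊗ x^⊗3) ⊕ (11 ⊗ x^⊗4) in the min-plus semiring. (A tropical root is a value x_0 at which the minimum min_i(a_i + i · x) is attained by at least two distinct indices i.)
Roots: {-6, -5, -2, -1}

Each tropical root is a break point of the lower envelope of the lines y = a_i + i · x (there are 5 lines, with slopes 0, 1, ..., 4). Only the lines that attain the minimum somewhere contribute to roots; other lines are dominated. Here the surviving (envelope) indices are i = 4, i = 3, i = 2, i = 1, i = 0.
Intersections between consecutive envelope lines give the roots: for adjacent envelope indices i < j the intersection is x = (a_i − a_j) / (j − i). Reading off the sorted break points: {-6, -5, -2, -1}.
Verification: at each break x_0, at least two indices attain the minimum of min_i(a_i + i · x_0).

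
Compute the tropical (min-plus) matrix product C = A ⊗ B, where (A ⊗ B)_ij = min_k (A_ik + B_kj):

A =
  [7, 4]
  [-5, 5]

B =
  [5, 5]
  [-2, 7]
A ⊗ B =
  [2, 11]
  [0, 0]

Apply the min-plus product entry-by-entry:
  C[0][0] = min over k of (A[0][0] + B[0][0] = 7 + 5 = 12, A[0][1] + B[1][0] = 4 + -2 = 2) = 2 (attained at k = 1)
  C[0][1] = min over k of (A[0][0] + B[0][1] = 7 + 5 = 12, A[0][1] + B[1][1] = 4 + 7 = 11) = 11 (attained at k = 1)
  C[1][0] = min over k of (A[1][0] + B[0][0] = -5 + 5 = 0, A[1][1] + B[1][0] = 5 + -2 = 3) = 0 (attained at k = 0)
  C[1][1] = min over k of (A[1][0] + B[0][1] = -5 + 5 = 0, A[1][1] + B[1][1] = 5 + 7 = 12) = 0 (attained at k = 0)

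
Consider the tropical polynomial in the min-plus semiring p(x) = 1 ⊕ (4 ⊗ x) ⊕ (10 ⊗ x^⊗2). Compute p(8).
p(8) = 1

A tropical monomial a ⊗ x^⊗i evaluates to a + i · x. Evaluating each term at x = 8:
  Term 0 contributes 1 + 0 · 8 = 1
  Term 1 contributes 4 + 1 · 8 = 12
  Term 2 contributes 10 + 2 · 8 = 26
p(8) = ⊕ of these = min[1, 12, 26] = 1.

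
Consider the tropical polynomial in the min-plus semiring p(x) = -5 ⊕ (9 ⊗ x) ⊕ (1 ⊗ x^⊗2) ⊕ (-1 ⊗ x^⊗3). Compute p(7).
p(7) = -5

A tropical monomial a ⊗ x^⊗i evaluates to a + i · x. Evaluating each term at x = 7:
  Term 0 contributes -5 + 0 · 7 = -5
  Term 1 contributes 9 + 1 · 7 = 16
  Term 2 contributes 1 + 2 · 7 = 15
  Term 3 contributes -1 + 3 · 7 = 20
p(7) = ⊕ of these = min[-5, 16, 15, 20] = -5.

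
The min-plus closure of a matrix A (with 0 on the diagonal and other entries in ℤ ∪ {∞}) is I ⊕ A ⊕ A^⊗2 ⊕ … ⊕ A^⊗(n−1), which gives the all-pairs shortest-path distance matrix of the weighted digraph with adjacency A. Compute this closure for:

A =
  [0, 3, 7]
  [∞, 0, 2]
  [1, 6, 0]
Closure =
  [0, 3, 5]
  [3, 0, 2]
  [1, 4, 0]

This is the Floyd-Warshall all-pairs shortest-path computation. For each intermediate vertex k = 0, 1, …, 2, update dist[i][j] ← min(dist[i][j], dist[i][k] + dist[k][j]). The final matrix gives, for each (i, j), the minimum total weight of any directed path from i to j (possibly empty when i = j).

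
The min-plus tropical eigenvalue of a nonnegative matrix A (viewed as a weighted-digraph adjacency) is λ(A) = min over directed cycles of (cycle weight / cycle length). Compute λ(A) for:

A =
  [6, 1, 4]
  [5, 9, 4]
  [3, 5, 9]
λ(A) = 8/3

Enumerate directed cycles and compute their means (weight / length). Sample:
  cycle 0 → 0: weight = 6, length = 1, mean = 6/1 ≈ 6.000
  cycle 1 → 1: weight = 9, length = 1, mean = 9/1 ≈ 9.000
  cycle 2 → 2: weight = 9, length = 1, mean = 9/1 ≈ 9.000
  cycle 0 → 1 → 0: weight = 6, length = 2, mean = 6/2 ≈ 3.000
  cycle 0 → 2 → 0: weight = 7, length = 2, mean = 7/2 ≈ 3.500
  cycle 1 → 0 → 1: weight = 6, length = 2, mean = 6/2 ≈ 3.000
Minimum mean = 2.667, attained e.g. along the cycle 0 → 1 → 2 → 0 with weight 8 and length 3. So λ(A) = 8/3 = 8/3.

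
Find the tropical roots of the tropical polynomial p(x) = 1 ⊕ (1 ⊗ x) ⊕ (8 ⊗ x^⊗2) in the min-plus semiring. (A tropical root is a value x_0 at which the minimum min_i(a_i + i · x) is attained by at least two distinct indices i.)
Roots: {-7, 0}

Each tropical root is a break point of the lower envelope of the lines y = a_i + i · x (there are 3 lines, with slopes 0, 1, ..., 2). Only the lines that attain the minimum somewhere contribute to roots; other lines are dominated. Here the surviving (envelope) indices are i = 2, i = 1, i = 0.
Intersections between consecutive envelope lines give the roots: for adjacent envelope indices i < j the intersection is x = (a_i − a_j) / (j − i). Reading off the sorted break points: {-7, 0}.
Verification: at each break x_0, at least two indices attain the minimum of min_i(a_i + i · x_0).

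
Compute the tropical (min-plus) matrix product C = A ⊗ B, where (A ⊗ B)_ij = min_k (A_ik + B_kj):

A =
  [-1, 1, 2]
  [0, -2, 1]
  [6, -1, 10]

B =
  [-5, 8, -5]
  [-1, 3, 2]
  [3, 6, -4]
A ⊗ B =
  [-6, 4, -6]
  [-5, 1, -5]
  [-2, 2, 1]

Apply the min-plus product entry-by-entry:
  C[0][0] = min over k of (A[0][0] + B[0][0] = -1 + -5 = -6, A[0][1] + B[1][0] = 1 + -1 = 0, A[0][2] + B[2][0] = 2 + 3 = 5) = -6 (attained at k = 0)
  C[0][1] = min over k of (A[0][0] + B[0][1] = -1 + 8 = 7, A[0][1] + B[1][1] = 1 + 3 = 4, A[0][2] + B[2][1] = 2 + 6 = 8) = 4 (attained at k = 1)
  C[0][2] = min over k of (A[0][0] + B[0][2] = -1 + -5 = -6, A[0][1] + B[1][2] = 1 + 2 = 3, A[0][2] + B[2][2] = 2 + -4 = -2) = -6 (attained at k = 0)
  C[1][0] = min over k of (A[1][0] + B[0][0] = 0 + -5 = -5, A[1][1] + B[1][0] = -2 + -1 = -3, A[1][2] + B[2][0] = 1 + 3 = 4) = -5 (attained at k = 0)
  C[1][1] = min over k of (A[1][0] + B[0][1] = 0 + 8 = 8, A[1][1] + B[1][1] = -2 + 3 = 1, A[1][2] + B[2][1] = 1 + 6 = 7) = 1 (attained at k = 1)
  C[1][2] = min over k of (A[1][0] + B[0][2] = 0 + -5 = -5, A[1][1] + B[1][2] = -2 + 2 = 0, A[1][2] + B[2][2] = 1 + -4 = -3) = -5 (attained at k = 0)
  C[2][0] = min over k of (A[2][0] + B[0][0] = 6 + -5 = 1, A[2][1] + B[1][0] = -1 + -1 = -2, A[2][2] + B[2][0] = 10 + 3 = 13) = -2 (attained at k = 1)
  C[2][1] = min over k of (A[2][0] + B[0][1] = 6 + 8 = 14, A[2][1] + B[1][1] = -1 + 3 = 2, A[2][2] + B[2][1] = 10 + 6 = 16) = 2 (attained at k = 1)
  C[2][2] = min over k of (A[2][0] + B[0][2] = 6 + -5 = 1, A[2][1] + B[1][2] = -1 + 2 = 1, A[2][2] + B[2][2] = 10 + -4 = 6) = 1 (attained at k = 0)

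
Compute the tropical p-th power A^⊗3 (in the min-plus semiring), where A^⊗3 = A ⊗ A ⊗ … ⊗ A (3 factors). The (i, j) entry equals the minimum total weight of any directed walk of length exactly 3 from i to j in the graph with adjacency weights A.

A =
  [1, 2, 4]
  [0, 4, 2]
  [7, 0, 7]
A^⊗3 =
  [3, 4, 5]
  [2, 3, 4]
  [1, 2, 4]

Each entry (A^⊗3)_ij equals the minimum over all length-3 walks i = v_0 → v_1 → … → v_3 = j of Σ_t A[v_t][v_{t+1}]. For example, for (i, j) = (0, 2) we minimise over 9 possible intermediate vertex sequences; the minimum is 5, attained along the walk 0 → 0 → 1 → 2.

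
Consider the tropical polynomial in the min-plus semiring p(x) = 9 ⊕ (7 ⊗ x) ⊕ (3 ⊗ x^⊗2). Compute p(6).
p(6) = 9

A tropical monomial a ⊗ x^⊗i evaluates to a + i · x. Evaluating each term at x = 6:
  Term 0 contributes 9 + 0 · 6 = 9
  Term 1 contributes 7 + 1 · 6 = 13
  Term 2 contributes 3 + 2 · 6 = 15
p(6) = ⊕ of these = min[9, 13, 15] = 9.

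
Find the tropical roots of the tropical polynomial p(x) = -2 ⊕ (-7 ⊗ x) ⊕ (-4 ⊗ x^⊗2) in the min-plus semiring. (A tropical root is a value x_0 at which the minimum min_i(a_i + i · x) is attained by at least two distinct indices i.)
Roots: {-3, 5}

Each tropical root is a break point of the lower envelope of the lines y = a_i + i · x (there are 3 lines, with slopes 0, 1, ..., 2). Only the lines that attain the minimum somewhere contribute to roots; other lines are dominated. Here the surviving (envelope) indices are i = 2, i = 1, i = 0.
Intersections between consecutive envelope lines give the roots: for adjacent envelope indices i < j the intersection is x = (a_i − a_j) / (j − i). Reading off the sorted break points: {-3, 5}.
Verification: at each break x_0, at least two indices attain the minimum of min_i(a_i + i · x_0).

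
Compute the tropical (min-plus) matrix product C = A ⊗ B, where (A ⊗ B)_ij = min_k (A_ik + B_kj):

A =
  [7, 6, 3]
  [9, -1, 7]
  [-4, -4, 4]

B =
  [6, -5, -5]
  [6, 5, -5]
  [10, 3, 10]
A ⊗ B =
  [12, 2, 1]
  [5, 4, -6]
  [2, -9, -9]

Apply the min-plus product entry-by-entry:
  C[0][0] = min over k of (A[0][0] + B[0][0] = 7 + 6 = 13, A[0][1] + B[1][0] = 6 + 6 = 12, A[0][2] + B[2][0] = 3 + 10 = 13) = 12 (attained at k = 1)
  C[0][1] = min over k of (A[0][0] + B[0][1] = 7 + -5 = 2, A[0][1] + B[1][1] = 6 + 5 = 11, A[0][2] + B[2][1] = 3 + 3 = 6) = 2 (attained at k = 0)
  C[0][2] = min over k of (A[0][0] + B[0][2] = 7 + -5 = 2, A[0][1] + B[1][2] = 6 + -5 = 1, A[0][2] + B[2][2] = 3 + 10 = 13) = 1 (attained at k = 1)
  C[1][0] = min over k of (A[1][0] + B[0][0] = 9 + 6 = 15, A[1][1] + B[1][0] = -1 + 6 = 5, A[1][2] + B[2][0] = 7 + 10 = 17) = 5 (attained at k = 1)
  C[1][1] = min over k of (A[1][0] + B[0][1] = 9 + -5 = 4, A[1][1] + B[1][1] = -1 + 5 = 4, A[1][2] + B[2][1] = 7 + 3 = 10) = 4 (attained at k = 0)
  C[1][2] = min over k of (A[1][0] + B[0][2] = 9 + -5 = 4, A[1][1] + B[1][2] = -1 + -5 = -6, A[1][2] + B[2][2] = 7 + 10 = 17) = -6 (attained at k = 1)
  C[2][0] = min over k of (A[2][0] + B[0][0] = -4 + 6 = 2, A[2][1] + B[1][0] = -4 + 6 = 2, A[2][2] + B[2][0] = 4 + 10 = 14) = 2 (attained at k = 0)
  C[2][1] = min over k of (A[2][0] + B[0][1] = -4 + -5 = -9, A[2][1] + B[1][1] = -4 + 5 = 1, A[2][2] + B[2][1] = 4 + 3 = 7) = -9 (attained at k = 0)
  C[2][2] = min over k of (A[2][0] + B[0][2] = -4 + -5 = -9, A[2][1] + B[1][2] = -4 + -5 = -9, A[2][2] + B[2][2] = 4 + 10 = 14) = -9 (attained at k = 0)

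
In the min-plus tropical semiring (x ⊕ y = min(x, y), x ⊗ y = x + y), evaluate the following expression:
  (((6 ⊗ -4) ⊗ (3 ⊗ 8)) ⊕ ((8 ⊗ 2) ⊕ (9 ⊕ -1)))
(((6 ⊗ -4) ⊗ (3 ⊗ 8)) ⊕ ((8 ⊗ 2) ⊕ (9 ⊕ -1))) = -1

Expand innermost to outermost. Recall ⊕ takes the minimum of its arguments and ⊗ takes their sum. Working out the expression (((6 ⊗ -4) ⊗ (3 ⊗ 8)) ⊕ ((8 ⊗ 2) ⊕ (9 ⊕ -1))) gives -1.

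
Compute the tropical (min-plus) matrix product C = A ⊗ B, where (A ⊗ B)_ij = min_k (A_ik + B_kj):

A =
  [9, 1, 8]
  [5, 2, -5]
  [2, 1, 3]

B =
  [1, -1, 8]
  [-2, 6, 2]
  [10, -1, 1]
A ⊗ B =
  [-1, 7, 3]
  [0, -6, -4]
  [-1, 1, 3]

Apply the min-plus product entry-by-entry:
  C[0][0] = min over k of (A[0][0] + B[0][0] = 9 + 1 = 10, A[0][1] + B[1][0] = 1 + -2 = -1, A[0][2] + B[2][0] = 8 + 10 = 18) = -1 (attained at k = 1)
  C[0][1] = min over k of (A[0][0] + B[0][1] = 9 + -1 = 8, A[0][1] + B[1][1] = 1 + 6 = 7, A[0][2] + B[2][1] = 8 + -1 = 7) = 7 (attained at k = 1)
  C[0][2] = min over k of (A[0][0] + B[0][2] = 9 + 8 = 17, A[0][1] + B[1][2] = 1 + 2 = 3, A[0][2] + B[2][2] = 8 + 1 = 9) = 3 (attained at k = 1)
  C[1][0] = min over k of (A[1][0] + B[0][0] = 5 + 1 = 6, A[1][1] + B[1][0] = 2 + -2 = 0, A[1][2] + B[2][0] = -5 + 10 = 5) = 0 (attained at k = 1)
  C[1][1] = min over k of (A[1][0] + B[0][1] = 5 + -1 = 4, A[1][1] + B[1][1] = 2 + 6 = 8, A[1][2] + B[2][1] = -5 + -1 = -6) = -6 (attained at k = 2)
  C[1][2] = min over k of (A[1][0] + B[0][2] = 5 + 8 = 13, A[1][1] + B[1][2] = 2 + 2 = 4, A[1][2] + B[2][2] = -5 + 1 = -4) = -4 (attained at k = 2)
  C[2][0] = min over k of (A[2][0] + B[0][0] = 2 + 1 = 3, A[2][1] + B[1][0] = 1 + -2 = -1, A[2][2] + B[2][0] = 3 + 10 = 13) = -1 (attained at k = 1)
  C[2][1] = min over k of (A[2][0] + B[0][1] = 2 + -1 = 1, A[2][1] + B[1][1] = 1 + 6 = 7, A[2][2] + B[2][1] = 3 + -1 = 2) = 1 (attained at k = 0)
  C[2][2] = min over k of (A[2][0] + B[0][2] = 2 + 8 = 10, A[2][1] + B[1][2] = 1 + 2 = 3, A[2][2] + B[2][2] = 3 + 1 = 4) = 3 (attained at k = 1)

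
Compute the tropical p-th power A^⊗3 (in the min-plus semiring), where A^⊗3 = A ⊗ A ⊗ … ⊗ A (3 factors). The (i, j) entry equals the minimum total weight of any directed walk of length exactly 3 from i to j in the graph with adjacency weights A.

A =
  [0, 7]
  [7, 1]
A^⊗3 =
  [0, 7]
  [7, 3]

Each entry (A^⊗3)_ij equals the minimum over all length-3 walks i = v_0 → v_1 → … → v_3 = j of Σ_t A[v_t][v_{t+1}]. For example, for (i, j) = (0, 1) we minimise over 4 possible intermediate vertex sequences; the minimum is 7, attained along the walk 0 → 0 → 0 → 1.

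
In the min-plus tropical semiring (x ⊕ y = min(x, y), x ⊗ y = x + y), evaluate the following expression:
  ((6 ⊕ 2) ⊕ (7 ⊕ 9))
((6 ⊕ 2) ⊕ (7 ⊕ 9)) = 2

Expand innermost to outermost. Recall ⊕ takes the minimum of its arguments and ⊗ takes their sum. Working out the expression ((6 ⊕ 2) ⊕ (7 ⊕ 9)) gives 2.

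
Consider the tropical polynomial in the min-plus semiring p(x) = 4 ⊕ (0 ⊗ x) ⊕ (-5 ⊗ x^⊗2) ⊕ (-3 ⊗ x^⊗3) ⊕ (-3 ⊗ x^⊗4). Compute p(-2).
p(-2) = -11

A tropical monomial a ⊗ x^⊗i evaluates to a + i · x. Evaluating each term at x = -2:
  Term 0 contributes 4 + 0 · -2 = 4
  Term 1 contributes 0 + 1 · -2 = -2
  Term 2 contributes -5 + 2 · -2 = -9
  Term 3 contributes -3 + 3 · -2 = -9
  Term 4 contributes -3 + 4 · -2 = -11
p(-2) = ⊕ of these = min[4, -2, -9, -9, -11] = -11.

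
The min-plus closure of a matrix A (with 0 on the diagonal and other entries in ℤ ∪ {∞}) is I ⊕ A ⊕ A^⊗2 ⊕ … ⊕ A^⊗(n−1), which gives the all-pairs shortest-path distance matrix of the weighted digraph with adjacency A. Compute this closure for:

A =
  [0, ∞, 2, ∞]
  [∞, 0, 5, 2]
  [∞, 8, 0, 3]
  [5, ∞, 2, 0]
Closure =
  [0, 10, 2, 5]
  [7, 0, 4, 2]
  [8, 8, 0, 3]
  [5, 10, 2, 0]

This is the Floyd-Warshall all-pairs shortest-path computation. For each intermediate vertex k = 0, 1, …, 3, update dist[i][j] ← min(dist[i][j], dist[i][k] + dist[k][j]). The final matrix gives, for each (i, j), the minimum total weight of any directed path from i to j (possibly empty when i = j).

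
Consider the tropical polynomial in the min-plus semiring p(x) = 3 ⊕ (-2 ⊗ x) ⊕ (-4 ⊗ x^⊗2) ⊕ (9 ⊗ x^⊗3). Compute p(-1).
p(-1) = -6

A tropical monomial a ⊗ x^⊗i evaluates to a + i · x. Evaluating each term at x = -1:
  Term 0 contributes 3 + 0 · -1 = 3
  Term 1 contributes -2 + 1 · -1 = -3
  Term 2 contributes -4 + 2 · -1 = -6
  Term 3 contributes 9 + 3 · -1 = 6
p(-1) = ⊕ of these = min[3, -3, -6, 6] = -6.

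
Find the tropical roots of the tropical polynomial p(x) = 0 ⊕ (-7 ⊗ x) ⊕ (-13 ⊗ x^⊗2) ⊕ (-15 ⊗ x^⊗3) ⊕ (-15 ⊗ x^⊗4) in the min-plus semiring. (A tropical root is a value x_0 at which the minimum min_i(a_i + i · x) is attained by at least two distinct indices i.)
Roots: {0, 2, 6, 7}

Each tropical root is a break point of the lower envelope of the lines y = a_i + i · x (there are 5 lines, with slopes 0, 1, ..., 4). Only the lines that attain the minimum somewhere contribute to roots; other lines are dominated. Here the surviving (envelope) indices are i = 4, i = 3, i = 2, i = 1, i = 0.
Intersections between consecutive envelope lines give the roots: for adjacent envelope indices i < j the intersection is x = (a_i − a_j) / (j − i). Reading off the sorted break points: {0, 2, 6, 7}.
Verification: at each break x_0, at least two indices attain the minimum of min_i(a_i + i · x_0).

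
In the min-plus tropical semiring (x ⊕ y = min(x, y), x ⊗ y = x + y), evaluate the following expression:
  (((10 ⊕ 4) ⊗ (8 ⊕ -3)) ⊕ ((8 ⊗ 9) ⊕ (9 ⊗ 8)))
(((10 ⊕ 4) ⊗ (8 ⊕ -3)) ⊕ ((8 ⊗ 9) ⊕ (9 ⊗ 8))) = 1

Expand innermost to outermost. Recall ⊕ takes the minimum of its arguments and ⊗ takes their sum. Working out the expression (((10 ⊕ 4) ⊗ (8 ⊕ -3)) ⊕ ((8 ⊗ 9) ⊕ (9 ⊗ 8))) gives 1.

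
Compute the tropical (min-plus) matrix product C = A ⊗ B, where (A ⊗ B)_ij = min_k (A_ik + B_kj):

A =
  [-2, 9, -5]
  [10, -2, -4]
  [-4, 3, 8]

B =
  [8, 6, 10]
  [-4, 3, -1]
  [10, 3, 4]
A ⊗ B =
  [5, -2, -1]
  [-6, -1, -3]
  [-1, 2, 2]

Apply the min-plus product entry-by-entry:
  C[0][0] = min over k of (A[0][0] + B[0][0] = -2 + 8 = 6, A[0][1] + B[1][0] = 9 + -4 = 5, A[0][2] + B[2][0] = -5 + 10 = 5) = 5 (attained at k = 1)
  C[0][1] = min over k of (A[0][0] + B[0][1] = -2 + 6 = 4, A[0][1] + B[1][1] = 9 + 3 = 12, A[0][2] + B[2][1] = -5 + 3 = -2) = -2 (attained at k = 2)
  C[0][2] = min over k of (A[0][0] + B[0][2] = -2 + 10 = 8, A[0][1] + B[1][2] = 9 + -1 = 8, A[0][2] + B[2][2] = -5 + 4 = -1) = -1 (attained at k = 2)
  C[1][0] = min over k of (A[1][0] + B[0][0] = 10 + 8 = 18, A[1][1] + B[1][0] = -2 + -4 = -6, A[1][2] + B[2][0] = -4 + 10 = 6) = -6 (attained at k = 1)
  C[1][1] = min over k of (A[1][0] + B[0][1] = 10 + 6 = 16, A[1][1] + B[1][1] = -2 + 3 = 1, A[1][2] + B[2][1] = -4 + 3 = -1) = -1 (attained at k = 2)
  C[1][2] = min over k of (A[1][0] + B[0][2] = 10 + 10 = 20, A[1][1] + B[1][2] = -2 + -1 = -3, A[1][2] + B[2][2] = -4 + 4 = 0) = -3 (attained at k = 1)
  C[2][0] = min over k of (A[2][0] + B[0][0] = -4 + 8 = 4, A[2][1] + B[1][0] = 3 + -4 = -1, A[2][2] + B[2][0] = 8 + 10 = 18) = -1 (attained at k = 1)
  C[2][1] = min over k of (A[2][0] + B[0][1] = -4 + 6 = 2, A[2][1] + B[1][1] = 3 + 3 = 6, A[2][2] + B[2][1] = 8 + 3 = 11) = 2 (attained at k = 0)
  C[2][2] = min over k of (A[2][0] + B[0][2] = -4 + 10 = 6, A[2][1] + B[1][2] = 3 + -1 = 2, A[2][2] + B[2][2] = 8 + 4 = 12) = 2 (attained at k = 1)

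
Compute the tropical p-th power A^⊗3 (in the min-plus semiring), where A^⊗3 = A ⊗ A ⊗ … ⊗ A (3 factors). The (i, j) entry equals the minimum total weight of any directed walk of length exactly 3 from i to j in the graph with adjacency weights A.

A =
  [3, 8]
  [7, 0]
A^⊗3 =
  [9, 8]
  [7, 0]

Each entry (A^⊗3)_ij equals the minimum over all length-3 walks i = v_0 → v_1 → … → v_3 = j of Σ_t A[v_t][v_{t+1}]. For example, for (i, j) = (0, 1) we minimise over 4 possible intermediate vertex sequences; the minimum is 8, attained along the walk 0 → 1 → 1 → 1.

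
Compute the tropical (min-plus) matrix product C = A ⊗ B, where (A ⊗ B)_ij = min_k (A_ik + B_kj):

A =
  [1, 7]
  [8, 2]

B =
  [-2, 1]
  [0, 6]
A ⊗ B =
  [-1, 2]
  [2, 8]

Apply the min-plus product entry-by-entry:
  C[0][0] = min over k of (A[0][0] + B[0][0] = 1 + -2 = -1, A[0][1] + B[1][0] = 7 + 0 = 7) = -1 (attained at k = 0)
  C[0][1] = min over k of (A[0][0] + B[0][1] = 1 + 1 = 2, A[0][1] + B[1][1] = 7 + 6 = 13) = 2 (attained at k = 0)
  C[1][0] = min over k of (A[1][0] + B[0][0] = 8 + -2 = 6, A[1][1] + B[1][0] = 2 + 0 = 2) = 2 (attained at k = 1)
  C[1][1] = min over k of (A[1][0] + B[0][1] = 8 + 1 = 9, A[1][1] + B[1][1] = 2 + 6 = 8) = 8 (attained at k = 1)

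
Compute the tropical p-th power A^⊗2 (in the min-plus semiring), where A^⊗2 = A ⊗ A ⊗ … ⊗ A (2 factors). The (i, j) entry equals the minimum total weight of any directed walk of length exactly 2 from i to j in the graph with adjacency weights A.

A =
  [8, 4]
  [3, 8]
A^⊗2 =
  [7, 12]
  [11, 7]

Each entry (A^⊗2)_ij equals the minimum over all length-2 walks i = v_0 → v_1 → … → v_2 = j of Σ_t A[v_t][v_{t+1}]. For example, for (i, j) = (0, 1) we minimise over 2 possible intermediate vertex sequences; the minimum is 12, attained along the walk 0 → 0 → 1.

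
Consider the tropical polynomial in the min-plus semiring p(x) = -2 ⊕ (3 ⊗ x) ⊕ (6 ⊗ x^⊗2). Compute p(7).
p(7) = -2

A tropical monomial a ⊗ x^⊗i evaluates to a + i · x. Evaluating each term at x = 7:
  Term 0 contributes -2 + 0 · 7 = -2
  Term 1 contributes 3 + 1 · 7 = 10
  Term 2 contributes 6 + 2 · 7 = 20
p(7) = ⊕ of these = min[-2, 10, 20] = -2.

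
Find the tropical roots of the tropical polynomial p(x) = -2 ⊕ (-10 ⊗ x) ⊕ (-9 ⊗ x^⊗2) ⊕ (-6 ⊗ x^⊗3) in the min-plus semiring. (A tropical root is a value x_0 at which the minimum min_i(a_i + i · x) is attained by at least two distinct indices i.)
Roots: {-3, -1, 8}

Each tropical root is a break point of the lower envelope of the lines y = a_i + i · x (there are 4 lines, with slopes 0, 1, ..., 3). Only the lines that attain the minimum somewhere contribute to roots; other lines are dominated. Here the surviving (envelope) indices are i = 3, i = 2, i = 1, i = 0.
Intersections between consecutive envelope lines give the roots: for adjacent envelope indices i < j the intersection is x = (a_i − a_j) / (j − i). Reading off the sorted break points: {-3, -1, 8}.
Verification: at each break x_0, at least two indices attain the minimum of min_i(a_i + i · x_0).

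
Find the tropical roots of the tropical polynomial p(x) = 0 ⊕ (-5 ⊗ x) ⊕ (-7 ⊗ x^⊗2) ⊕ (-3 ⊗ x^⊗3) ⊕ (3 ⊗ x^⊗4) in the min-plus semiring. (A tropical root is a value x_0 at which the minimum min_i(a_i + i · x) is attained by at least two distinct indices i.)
Roots: {-6, -4, 2, 5}

Each tropical root is a break point of the lower envelope of the lines y = a_i + i · x (there are 5 lines, with slopes 0, 1, ..., 4). Only the lines that attain the minimum somewhere contribute to roots; other lines are dominated. Here the surviving (envelope) indices are i = 4, i = 3, i = 2, i = 1, i = 0.
Intersections between consecutive envelope lines give the roots: for adjacent envelope indices i < j the intersection is x = (a_i − a_j) / (j − i). Reading off the sorted break points: {-6, -4, 2, 5}.
Verification: at each break x_0, at least two indices attain the minimum of min_i(a_i + i · x_0).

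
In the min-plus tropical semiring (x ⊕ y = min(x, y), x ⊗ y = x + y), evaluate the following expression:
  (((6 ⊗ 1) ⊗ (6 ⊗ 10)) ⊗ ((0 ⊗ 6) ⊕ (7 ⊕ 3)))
(((6 ⊗ 1) ⊗ (6 ⊗ 10)) ⊗ ((0 ⊗ 6) ⊕ (7 ⊕ 3))) = 26

Expand innermost to outermost. Recall ⊕ takes the minimum of its arguments and ⊗ takes their sum. Working out the expression (((6 ⊗ 1) ⊗ (6 ⊗ 10)) ⊗ ((0 ⊗ 6) ⊕ (7 ⊕ 3))) gives 26.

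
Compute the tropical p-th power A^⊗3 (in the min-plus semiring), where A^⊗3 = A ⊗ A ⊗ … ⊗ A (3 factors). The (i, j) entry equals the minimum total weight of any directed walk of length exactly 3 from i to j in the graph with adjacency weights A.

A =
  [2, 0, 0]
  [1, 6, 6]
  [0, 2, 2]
A^⊗3 =
  [2, 0, 0]
  [1, 3, 3]
  [0, 2, 2]

Each entry (A^⊗3)_ij equals the minimum over all length-3 walks i = v_0 → v_1 → … → v_3 = j of Σ_t A[v_t][v_{t+1}]. For example, for (i, j) = (0, 2) we minimise over 9 possible intermediate vertex sequences; the minimum is 0, attained along the walk 0 → 2 → 0 → 2.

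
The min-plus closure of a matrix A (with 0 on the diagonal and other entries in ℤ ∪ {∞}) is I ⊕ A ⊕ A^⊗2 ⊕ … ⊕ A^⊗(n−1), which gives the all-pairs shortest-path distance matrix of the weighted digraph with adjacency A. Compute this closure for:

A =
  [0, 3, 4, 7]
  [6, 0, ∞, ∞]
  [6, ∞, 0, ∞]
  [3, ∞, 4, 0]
Closure =
  [0, 3, 4, 7]
  [6, 0, 10, 13]
  [6, 9, 0, 13]
  [3, 6, 4, 0]

This is the Floyd-Warshall all-pairs shortest-path computation. For each intermediate vertex k = 0, 1, …, 3, update dist[i][j] ← min(dist[i][j], dist[i][k] + dist[k][j]). The final matrix gives, for each (i, j), the minimum total weight of any directed path from i to j (possibly empty when i = j).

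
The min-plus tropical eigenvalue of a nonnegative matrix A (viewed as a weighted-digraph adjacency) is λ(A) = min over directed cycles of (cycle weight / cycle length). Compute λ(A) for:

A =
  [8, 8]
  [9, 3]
λ(A) = 3

Enumerate directed cycles and compute their means (weight / length). Sample:
  cycle 0 → 0: weight = 8, length = 1, mean = 8/1 ≈ 8.000
  cycle 1 → 1: weight = 3, length = 1, mean = 3/1 ≈ 3.000
  cycle 0 → 1 → 0: weight = 17, length = 2, mean = 17/2 ≈ 8.500
  cycle 1 → 0 → 1: weight = 17, length = 2, mean = 17/2 ≈ 8.500
Minimum mean = 3.000, attained e.g. along the cycle 1 → 1 with weight 3 and length 1. So λ(A) = 3/1 = 3.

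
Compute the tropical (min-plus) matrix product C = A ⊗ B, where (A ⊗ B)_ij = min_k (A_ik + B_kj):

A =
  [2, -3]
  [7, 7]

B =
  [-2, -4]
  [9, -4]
A ⊗ B =
  [0, -7]
  [5, 3]

Apply the min-plus product entry-by-entry:
  C[0][0] = min over k of (A[0][0] + B[0][0] = 2 + -2 = 0, A[0][1] + B[1][0] = -3 + 9 = 6) = 0 (attained at k = 0)
  C[0][1] = min over k of (A[0][0] + B[0][1] = 2 + -4 = -2, A[0][1] + B[1][1] = -3 + -4 = -7) = -7 (attained at k = 1)
  C[1][0] = min over k of (A[1][0] + B[0][0] = 7 + -2 = 5, A[1][1] + B[1][0] = 7 + 9 = 16) = 5 (attained at k = 0)
  C[1][1] = min over k of (A[1][0] + B[0][1] = 7 + -4 = 3, A[1][1] + B[1][1] = 7 + -4 = 3) = 3 (attained at k = 0)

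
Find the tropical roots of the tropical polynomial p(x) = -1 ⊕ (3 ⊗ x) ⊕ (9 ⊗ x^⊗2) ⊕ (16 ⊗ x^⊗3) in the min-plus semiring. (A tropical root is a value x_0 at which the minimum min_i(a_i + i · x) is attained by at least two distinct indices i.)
Roots: {-7, -6, -4}

Each tropical root is a break point of the lower envelope of the lines y = a_i + i · x (there are 4 lines, with slopes 0, 1, ..., 3). Only the lines that attain the minimum somewhere contribute to roots; other lines are dominated. Here the surviving (envelope) indices are i = 3, i = 2, i = 1, i = 0.
Intersections between consecutive envelope lines give the roots: for adjacent envelope indices i < j the intersection is x = (a_i − a_j) / (j − i). Reading off the sorted break points: {-7, -6, -4}.
Verification: at each break x_0, at least two indices attain the minimum of min_i(a_i + i · x_0).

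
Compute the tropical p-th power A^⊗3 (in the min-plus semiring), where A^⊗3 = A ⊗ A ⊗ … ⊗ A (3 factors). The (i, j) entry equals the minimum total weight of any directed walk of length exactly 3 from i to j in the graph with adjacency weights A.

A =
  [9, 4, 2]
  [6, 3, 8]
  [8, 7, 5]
A^⊗3 =
  [13, 10, 12]
  [12, 9, 11]
  [16, 13, 15]

Each entry (A^⊗3)_ij equals the minimum over all length-3 walks i = v_0 → v_1 → … → v_3 = j of Σ_t A[v_t][v_{t+1}]. For example, for (i, j) = (0, 2) we minimise over 9 possible intermediate vertex sequences; the minimum is 12, attained along the walk 0 → 1 → 0 → 2.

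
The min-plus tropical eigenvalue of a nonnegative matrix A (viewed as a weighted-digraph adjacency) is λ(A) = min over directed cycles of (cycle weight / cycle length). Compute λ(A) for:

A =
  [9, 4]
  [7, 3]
λ(A) = 3

Enumerate directed cycles and compute their means (weight / length). Sample:
  cycle 0 → 0: weight = 9, length = 1, mean = 9/1 ≈ 9.000
  cycle 1 → 1: weight = 3, length = 1, mean = 3/1 ≈ 3.000
  cycle 0 → 1 → 0: weight = 11, length = 2, mean = 11/2 ≈ 5.500
  cycle 1 → 0 → 1: weight = 11, length = 2, mean = 11/2 ≈ 5.500
Minimum mean = 3.000, attained e.g. along the cycle 1 → 1 with weight 3 and length 1. So λ(A) = 3/1 = 3.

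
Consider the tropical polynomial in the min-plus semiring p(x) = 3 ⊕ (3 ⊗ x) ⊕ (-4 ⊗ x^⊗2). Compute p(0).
p(0) = -4

A tropical monomial a ⊗ x^⊗i evaluates to a + i · x. Evaluating each term at x = 0:
  Term 0 contributes 3 + 0 · 0 = 3
  Term 1 contributes 3 + 1 · 0 = 3
  Term 2 contributes -4 + 2 · 0 = -4
p(0) = ⊕ of these = min[3, 3, -4] = -4.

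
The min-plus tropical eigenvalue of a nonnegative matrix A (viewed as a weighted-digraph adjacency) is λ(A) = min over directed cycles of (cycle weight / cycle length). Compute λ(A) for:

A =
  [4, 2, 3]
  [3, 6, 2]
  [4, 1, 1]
λ(A) = 1

Enumerate directed cycles and compute their means (weight / length). Sample:
  cycle 0 → 0: weight = 4, length = 1, mean = 4/1 ≈ 4.000
  cycle 1 → 1: weight = 6, length = 1, mean = 6/1 ≈ 6.000
  cycle 2 → 2: weight = 1, length = 1, mean = 1/1 ≈ 1.000
  cycle 0 → 1 → 0: weight = 5, length = 2, mean = 5/2 ≈ 2.500
  cycle 0 → 2 → 0: weight = 7, length = 2, mean = 7/2 ≈ 3.500
  cycle 1 → 0 → 1: weight = 5, length = 2, mean = 5/2 ≈ 2.500
Minimum mean = 1.000, attained e.g. along the cycle 2 → 2 with weight 1 and length 1. So λ(A) = 1/1 = 1.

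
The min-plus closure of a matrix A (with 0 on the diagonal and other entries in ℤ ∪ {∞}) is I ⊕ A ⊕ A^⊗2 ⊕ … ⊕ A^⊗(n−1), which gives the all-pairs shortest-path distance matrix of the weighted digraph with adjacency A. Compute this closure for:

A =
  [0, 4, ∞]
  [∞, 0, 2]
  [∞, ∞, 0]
Closure =
  [0, 4, 6]
  [∞, 0, 2]
  [∞, ∞, 0]

This is the Floyd-Warshall all-pairs shortest-path computation. For each intermediate vertex k = 0, 1, …, 2, update dist[i][j] ← min(dist[i][j], dist[i][k] + dist[k][j]). The final matrix gives, for each (i, j), the minimum total weight of any directed path from i to j (possibly empty when i = j).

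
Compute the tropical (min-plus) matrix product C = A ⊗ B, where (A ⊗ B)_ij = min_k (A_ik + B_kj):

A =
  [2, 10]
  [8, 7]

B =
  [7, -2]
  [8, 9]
A ⊗ B =
  [9, 0]
  [15, 6]

Apply the min-plus product entry-by-entry:
  C[0][0] = min over k of (A[0][0] + B[0][0] = 2 + 7 = 9, A[0][1] + B[1][0] = 10 + 8 = 18) = 9 (attained at k = 0)
  C[0][1] = min over k of (A[0][0] + B[0][1] = 2 + -2 = 0, A[0][1] + B[1][1] = 10 + 9 = 19) = 0 (attained at k = 0)
  C[1][0] = min over k of (A[1][0] + B[0][0] = 8 + 7 = 15, A[1][1] + B[1][0] = 7 + 8 = 15) = 15 (attained at k = 0)
  C[1][1] = min over k of (A[1][0] + B[0][1] = 8 + -2 = 6, A[1][1] + B[1][1] = 7 + 9 = 16) = 6 (attained at k = 0)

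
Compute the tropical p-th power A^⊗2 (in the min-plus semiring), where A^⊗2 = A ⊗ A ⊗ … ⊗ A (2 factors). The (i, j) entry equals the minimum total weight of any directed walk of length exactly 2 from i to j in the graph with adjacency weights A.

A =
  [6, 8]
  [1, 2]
A^⊗2 =
  [9, 10]
  [3, 4]

Each entry (A^⊗2)_ij equals the minimum over all length-2 walks i = v_0 → v_1 → … → v_2 = j of Σ_t A[v_t][v_{t+1}]. For example, for (i, j) = (0, 1) we minimise over 2 possible intermediate vertex sequences; the minimum is 10, attained along the walk 0 → 1 → 1.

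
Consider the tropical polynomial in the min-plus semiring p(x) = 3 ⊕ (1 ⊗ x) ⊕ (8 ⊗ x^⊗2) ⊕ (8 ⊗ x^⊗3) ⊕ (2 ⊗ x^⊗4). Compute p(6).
p(6) = 3

A tropical monomial a ⊗ x^⊗i evaluates to a + i · x. Evaluating each term at x = 6:
  Term 0 contributes 3 + 0 · 6 = 3
  Term 1 contributes 1 + 1 · 6 = 7
  Term 2 contributes 8 + 2 · 6 = 20
  Term 3 contributes 8 + 3 · 6 = 26
  Term 4 contributes 2 + 4 · 6 = 26
p(6) = ⊕ of these = min[3, 7, 20, 26, 26] = 3.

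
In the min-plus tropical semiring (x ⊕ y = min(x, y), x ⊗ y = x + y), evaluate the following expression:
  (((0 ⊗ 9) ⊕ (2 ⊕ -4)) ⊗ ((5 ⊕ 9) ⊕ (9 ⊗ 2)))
(((0 ⊗ 9) ⊕ (2 ⊕ -4)) ⊗ ((5 ⊕ 9) ⊕ (9 ⊗ 2))) = 1

Expand innermost to outermost. Recall ⊕ takes the minimum of its arguments and ⊗ takes their sum. Working out the expression (((0 ⊗ 9) ⊕ (2 ⊕ -4)) ⊗ ((5 ⊕ 9) ⊕ (9 ⊗ 2))) gives 1.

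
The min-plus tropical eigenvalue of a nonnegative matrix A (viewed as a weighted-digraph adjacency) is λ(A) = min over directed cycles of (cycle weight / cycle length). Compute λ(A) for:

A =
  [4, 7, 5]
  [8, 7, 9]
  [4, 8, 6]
λ(A) = 4

Enumerate directed cycles and compute their means (weight / length). Sample:
  cycle 0 → 0: weight = 4, length = 1, mean = 4/1 ≈ 4.000
  cycle 1 → 1: weight = 7, length = 1, mean = 7/1 ≈ 7.000
  cycle 2 → 2: weight = 6, length = 1, mean = 6/1 ≈ 6.000
  cycle 0 → 1 → 0: weight = 15, length = 2, mean = 15/2 ≈ 7.500
  cycle 0 → 2 → 0: weight = 9, length = 2, mean = 9/2 ≈ 4.500
  cycle 1 → 0 → 1: weight = 15, length = 2, mean = 15/2 ≈ 7.500
Minimum mean = 4.000, attained e.g. along the cycle 0 → 0 with weight 4 and length 1. So λ(A) = 4/1 = 4.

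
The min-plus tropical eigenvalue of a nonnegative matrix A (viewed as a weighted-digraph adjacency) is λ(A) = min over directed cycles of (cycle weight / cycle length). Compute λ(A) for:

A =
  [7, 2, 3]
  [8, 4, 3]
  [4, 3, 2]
λ(A) = 2

Enumerate directed cycles and compute their means (weight / length). Sample:
  cycle 0 → 0: weight = 7, length = 1, mean = 7/1 ≈ 7.000
  cycle 1 → 1: weight = 4, length = 1, mean = 4/1 ≈ 4.000
  cycle 2 → 2: weight = 2, length = 1, mean = 2/1 ≈ 2.000
  cycle 0 → 1 → 0: weight = 10, length = 2, mean = 10/2 ≈ 5.000
  cycle 0 → 2 → 0: weight = 7, length = 2, mean = 7/2 ≈ 3.500
  cycle 1 → 0 → 1: weight = 10, length = 2, mean = 10/2 ≈ 5.000
Minimum mean = 2.000, attained e.g. along the cycle 2 → 2 with weight 2 and length 1. So λ(A) = 2/1 = 2.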